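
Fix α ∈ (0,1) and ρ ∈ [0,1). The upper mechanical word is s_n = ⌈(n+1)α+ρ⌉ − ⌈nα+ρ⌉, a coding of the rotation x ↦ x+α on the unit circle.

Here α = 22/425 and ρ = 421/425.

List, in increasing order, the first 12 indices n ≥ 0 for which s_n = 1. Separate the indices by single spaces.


n=0: ⌈443/425⌉−⌈421/425⌉ = 2−1 = 1  ← one
n=1: ⌈465/425⌉−⌈443/425⌉ = 2−2 = 0
n=2: ⌈487/425⌉−⌈465/425⌉ = 2−2 = 0
  …
n=19: ⌈861/425⌉−⌈839/425⌉ = 3−2 = 1  ← one
n=20: ⌈883/425⌉−⌈861/425⌉ = 3−3 = 0
n=21: ⌈905/425⌉−⌈883/425⌉ = 3−3 = 0
  …
n=38: ⌈1279/425⌉−⌈1257/425⌉ = 4−3 = 1  ← one
n=39: ⌈1301/425⌉−⌈1279/425⌉ = 4−4 = 0
n=40: ⌈1323/425⌉−⌈1301/425⌉ = 4−4 = 0
  …
n=58: ⌈1719/425⌉−⌈1697/425⌉ = 5−4 = 1  ← one
n=59: ⌈1741/425⌉−⌈1719/425⌉ = 5−5 = 0
n=60: ⌈1763/425⌉−⌈1741/425⌉ = 5−5 = 0
  …
n=77: ⌈2137/425⌉−⌈2115/425⌉ = 6−5 = 1  ← one
n=78: ⌈2159/425⌉−⌈2137/425⌉ = 6−6 = 0
n=79: ⌈2181/425⌉−⌈2159/425⌉ = 6−6 = 0
  …
n=96: ⌈2555/425⌉−⌈2533/425⌉ = 7−6 = 1  ← one
n=97: ⌈2577/425⌉−⌈2555/425⌉ = 7−7 = 0
n=98: ⌈2599/425⌉−⌈2577/425⌉ = 7−7 = 0
  …
n=116: ⌈2995/425⌉−⌈2973/425⌉ = 8−7 = 1  ← one
n=117: ⌈3017/425⌉−⌈2995/425⌉ = 8−8 = 0
n=118: ⌈3039/425⌉−⌈3017/425⌉ = 8−8 = 0
  …
n=135: ⌈3413/425⌉−⌈3391/425⌉ = 9−8 = 1  ← one
n=136: ⌈3435/425⌉−⌈3413/425⌉ = 9−9 = 0
n=137: ⌈3457/425⌉−⌈3435/425⌉ = 9−9 = 0
  …
n=154: ⌈3831/425⌉−⌈3809/425⌉ = 10−9 = 1  ← one
n=155: ⌈3853/425⌉−⌈3831/425⌉ = 10−10 = 0
n=156: ⌈3875/425⌉−⌈3853/425⌉ = 10−10 = 0
  …
n=174: ⌈4271/425⌉−⌈4249/425⌉ = 11−10 = 1  ← one
n=175: ⌈4293/425⌉−⌈4271/425⌉ = 11−11 = 0
n=176: ⌈4315/425⌉−⌈4293/425⌉ = 11−11 = 0
  …
n=193: ⌈4689/425⌉−⌈4667/425⌉ = 12−11 = 1  ← one
n=194: ⌈4711/425⌉−⌈4689/425⌉ = 12−12 = 0
n=195: ⌈4733/425⌉−⌈4711/425⌉ = 12−12 = 0
  …
n=212: ⌈5107/425⌉−⌈5085/425⌉ = 13−12 = 1  ← one
positions of the first 12 ones: 0 19 38 58 77 96 116 135 154 174 193 212

0 19 38 58 77 96 116 135 154 174 193 212


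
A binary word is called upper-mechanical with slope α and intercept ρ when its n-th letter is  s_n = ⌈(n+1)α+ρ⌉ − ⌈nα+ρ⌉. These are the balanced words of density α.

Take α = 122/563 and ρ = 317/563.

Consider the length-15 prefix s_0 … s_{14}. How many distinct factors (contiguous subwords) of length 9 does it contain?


7

t_n = ⌈(n·122+317)/563⌉ for n = 0 … 15:
  n=0…9: ⌈317/563⌉=1 ⌈439/563⌉=1 ⌈561/563⌉=1 ⌈683/563⌉=2 ⌈805/563⌉=2 ⌈927/563⌉=2 ⌈1049/563⌉=2 ⌈1171/563⌉=3 ⌈1293/563⌉=3 ⌈1415/563⌉=3
  n=10…15: ⌈1537/563⌉=3 ⌈1659/563⌉=3 ⌈1781/563⌉=4 ⌈1903/563⌉=4 ⌈2025/563⌉=4 ⌈2147/563⌉=4
s_n = t_(n+1) − t_n for n = 0 … 14 gives
prefix = 001000100001000
slide a length-9 window over [0..8] … [6..14] (7 windows); first occurrence of each distinct factor:
  [  0..  8] 001000100
  [  1..  9] 010001000
  [  2.. 10] 100010000
  [  3.. 11] 000100001
  [  4.. 12] 001000010
  [  5.. 13] 010000100
  [  6.. 14] 100001000
distinct factors: {000100001, 001000010, 001000100, 010000100, 010001000, 100001000, 100010000}
count = 7  (Sturmian bound for length 9 is 10)


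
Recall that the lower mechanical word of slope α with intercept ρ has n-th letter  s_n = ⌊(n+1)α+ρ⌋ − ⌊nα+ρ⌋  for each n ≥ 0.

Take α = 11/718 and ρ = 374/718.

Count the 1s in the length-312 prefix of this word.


5

#1s = Σ_{n=0}^{311} s_n = Σ_{n=0}^{311} (⌊(n+1)α+ρ⌋ − ⌊nα+ρ⌋)
the sum telescopes: every ⌊nα+ρ⌋ with 0 < n < 312 appears once with + and once with −, leaving ⌊312α+ρ⌋ − ⌊0·α+ρ⌋
312α + ρ = (312·11 + 374) / 718 = 3806/718
ρ = 374/718
⌊3806/718⌋ = 5,  ⌊374/718⌋ = 0
#1s = 5 − 0 = 5


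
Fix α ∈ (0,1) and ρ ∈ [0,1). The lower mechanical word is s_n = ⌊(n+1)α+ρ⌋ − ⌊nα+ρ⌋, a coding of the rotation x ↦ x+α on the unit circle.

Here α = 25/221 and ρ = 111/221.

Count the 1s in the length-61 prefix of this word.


7

#1s = Σ_{n=0}^{60} s_n = Σ_{n=0}^{60} (⌊(n+1)α+ρ⌋ − ⌊nα+ρ⌋)
the sum telescopes: every ⌊nα+ρ⌋ with 0 < n < 61 appears once with + and once with −, leaving ⌊61α+ρ⌋ − ⌊0·α+ρ⌋
61α + ρ = (61·25 + 111) / 221 = 1636/221
ρ = 111/221
⌊1636/221⌋ = 7,  ⌊111/221⌋ = 0
#1s = 7 − 0 = 7


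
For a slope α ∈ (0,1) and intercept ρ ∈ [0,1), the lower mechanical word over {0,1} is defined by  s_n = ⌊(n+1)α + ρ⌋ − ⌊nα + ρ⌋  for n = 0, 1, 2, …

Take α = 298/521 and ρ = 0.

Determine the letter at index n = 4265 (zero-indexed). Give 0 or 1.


(n+1)α + ρ = (4266·298) / 521 = 1271268/521
nα + ρ     = (4265·298) / 521 = 1270970/521
⌊1271268/521⌋ = 2440,  ⌊1270970/521⌋ = 2439
s_{4265} = 2440 − 2439 = 1

1


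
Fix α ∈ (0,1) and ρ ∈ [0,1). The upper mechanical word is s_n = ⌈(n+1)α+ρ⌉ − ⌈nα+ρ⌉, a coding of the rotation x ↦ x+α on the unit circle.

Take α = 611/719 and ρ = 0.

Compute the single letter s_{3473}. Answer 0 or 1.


1

(n+1)α + ρ = (3474·611) / 719 = 2122614/719
nα + ρ     = (3473·611) / 719 = 2122003/719
⌈2122614/719⌉ = 2953,  ⌈2122003/719⌉ = 2952
s_{3473} = 2953 − 2952 = 1


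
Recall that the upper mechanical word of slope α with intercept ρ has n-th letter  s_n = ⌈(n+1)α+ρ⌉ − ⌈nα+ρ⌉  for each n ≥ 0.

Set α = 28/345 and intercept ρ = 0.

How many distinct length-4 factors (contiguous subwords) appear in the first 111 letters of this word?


5

t_n = ⌈(n·28)/345⌉ for n = 0 … 111:
  n=0…9: ⌈0/345⌉=0 ⌈28/345⌉=1 ⌈56/345⌉=1 ⌈84/345⌉=1 ⌈112/345⌉=1 ⌈140/345⌉=1 ⌈168/345⌉=1 ⌈196/345⌉=1 ⌈224/345⌉=1 ⌈252/345⌉=1
  n=10…19: ⌈280/345⌉=1 ⌈308/345⌉=1 ⌈336/345⌉=1 ⌈364/345⌉=2 ⌈392/345⌉=2 ⌈420/345⌉=2 ⌈448/345⌉=2 ⌈476/345⌉=2 ⌈504/345⌉=2 ⌈532/345⌉=2
  n=20…29: ⌈560/345⌉=2 ⌈588/345⌉=2 ⌈616/345⌉=2 ⌈644/345⌉=2 ⌈672/345⌉=2 ⌈700/345⌉=3 ⌈728/345⌉=3 ⌈756/345⌉=3 ⌈784/345⌉=3 ⌈812/345⌉=3
  n=30…39: ⌈840/345⌉=3 ⌈868/345⌉=3 ⌈896/345⌉=3 ⌈924/345⌉=3 ⌈952/345⌉=3 ⌈980/345⌉=3 ⌈1008/345⌉=3 ⌈1036/345⌉=4 ⌈1064/345⌉=4 ⌈1092/345⌉=4
  n=40…49: ⌈1120/345⌉=4 ⌈1148/345⌉=4 ⌈1176/345⌉=4 ⌈1204/345⌉=4 ⌈1232/345⌉=4 ⌈1260/345⌉=4 ⌈1288/345⌉=4 ⌈1316/345⌉=4 ⌈1344/345⌉=4 ⌈1372/345⌉=4
  n=50…59: ⌈1400/345⌉=5 ⌈1428/345⌉=5 ⌈1456/345⌉=5 ⌈1484/345⌉=5 ⌈1512/345⌉=5 ⌈1540/345⌉=5 ⌈1568/345⌉=5 ⌈1596/345⌉=5 ⌈1624/345⌉=5 ⌈1652/345⌉=5
  n=60…69: ⌈1680/345⌉=5 ⌈1708/345⌉=5 ⌈1736/345⌉=6 ⌈1764/345⌉=6 ⌈1792/345⌉=6 ⌈1820/345⌉=6 ⌈1848/345⌉=6 ⌈1876/345⌉=6 ⌈1904/345⌉=6 ⌈1932/345⌉=6
  n=70…79: ⌈1960/345⌉=6 ⌈1988/345⌉=6 ⌈2016/345⌉=6 ⌈2044/345⌉=6 ⌈2072/345⌉=7 ⌈2100/345⌉=7 ⌈2128/345⌉=7 ⌈2156/345⌉=7 ⌈2184/345⌉=7 ⌈2212/345⌉=7
  n=80…89: ⌈2240/345⌉=7 ⌈2268/345⌉=7 ⌈2296/345⌉=7 ⌈2324/345⌉=7 ⌈2352/345⌉=7 ⌈2380/345⌉=7 ⌈2408/345⌉=7 ⌈2436/345⌉=8 ⌈2464/345⌉=8 ⌈2492/345⌉=8
  n=90…99: ⌈2520/345⌉=8 ⌈2548/345⌉=8 ⌈2576/345⌉=8 ⌈2604/345⌉=8 ⌈2632/345⌉=8 ⌈2660/345⌉=8 ⌈2688/345⌉=8 ⌈2716/345⌉=8 ⌈2744/345⌉=8 ⌈2772/345⌉=9
  n=100…109: ⌈2800/345⌉=9 ⌈2828/345⌉=9 ⌈2856/345⌉=9 ⌈2884/345⌉=9 ⌈2912/345⌉=9 ⌈2940/345⌉=9 ⌈2968/345⌉=9 ⌈2996/345⌉=9 ⌈3024/345⌉=9 ⌈3052/345⌉=9
  n=110…111: ⌈3080/345⌉=9 ⌈3108/345⌉=10
s_n = t_(n+1) − t_n for n = 0 … 110 gives
prefix = 100000000000100000000000100000000000100000000000010000000000010000000000010000000000001000000000001000000000001
slide a length-4 window over [0..3] … [107..110] (108 windows); first occurrence of each distinct factor:
  [  0..  3] 1000
  [  1..  4] 0000
  [  9.. 12] 0001
  [ 10.. 13] 0010
  [ 11.. 14] 0100
  (the other 103 windows repeat one of these)
distinct factors: {0000, 0001, 0010, 0100, 1000}
count = 5  (Sturmian bound for length 4 is 5)


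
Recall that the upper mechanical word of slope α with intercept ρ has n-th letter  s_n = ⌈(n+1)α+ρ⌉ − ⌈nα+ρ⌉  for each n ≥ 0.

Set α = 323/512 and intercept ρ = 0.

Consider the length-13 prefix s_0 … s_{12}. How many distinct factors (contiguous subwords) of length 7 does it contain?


6

t_n = ⌈(n·323)/512⌉ for n = 0 … 13:
  n=0…9: ⌈0/512⌉=0 ⌈323/512⌉=1 ⌈646/512⌉=2 ⌈969/512⌉=2 ⌈1292/512⌉=3 ⌈1615/512⌉=4 ⌈1938/512⌉=4 ⌈2261/512⌉=5 ⌈2584/512⌉=6 ⌈2907/512⌉=6
  n=10…13: ⌈3230/512⌉=7 ⌈3553/512⌉=7 ⌈3876/512⌉=8 ⌈4199/512⌉=9
s_n = t_(n+1) − t_n for n = 0 … 12 gives
prefix = 1101101101011
slide a length-7 window over [0..6] … [6..12] (7 windows); first occurrence of each distinct factor:
  [  0..  6] 1101101
  [  1..  7] 1011011
  [  2..  8] 0110110
  [  4.. 10] 1011010
  [  5.. 11] 0110101
  [  6.. 12] 1101011
  (the other 1 window repeats one of these)
distinct factors: {0110101, 0110110, 1011010, 1011011, 1101011, 1101101}
count = 6  (Sturmian bound for length 7 is 8)


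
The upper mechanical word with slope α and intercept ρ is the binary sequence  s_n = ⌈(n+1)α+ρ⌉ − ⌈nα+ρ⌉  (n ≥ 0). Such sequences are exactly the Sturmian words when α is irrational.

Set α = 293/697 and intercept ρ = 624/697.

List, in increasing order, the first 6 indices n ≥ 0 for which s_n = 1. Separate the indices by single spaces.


n=0: ⌈917/697⌉−⌈624/697⌉ = 2−1 = 1  ← one
n=1: ⌈1210/697⌉−⌈917/697⌉ = 2−2 = 0
n=2: ⌈1503/697⌉−⌈1210/697⌉ = 3−2 = 1  ← one
n=3: ⌈1796/697⌉−⌈1503/697⌉ = 3−3 = 0
n=4: ⌈2089/697⌉−⌈1796/697⌉ = 3−3 = 0
n=5: ⌈2382/697⌉−⌈2089/697⌉ = 4−3 = 1  ← one
n=6: ⌈2675/697⌉−⌈2382/697⌉ = 4−4 = 0
n=7: ⌈2968/697⌉−⌈2675/697⌉ = 5−4 = 1  ← one
n=8: ⌈3261/697⌉−⌈2968/697⌉ = 5−5 = 0
n=9: ⌈3554/697⌉−⌈3261/697⌉ = 6−5 = 1  ← one
n=10: ⌈3847/697⌉−⌈3554/697⌉ = 6−6 = 0
n=11: ⌈4140/697⌉−⌈3847/697⌉ = 6−6 = 0
n=12: ⌈4433/697⌉−⌈4140/697⌉ = 7−6 = 1  ← one
positions of the first 6 ones: 0 2 5 7 9 12

0 2 5 7 9 12


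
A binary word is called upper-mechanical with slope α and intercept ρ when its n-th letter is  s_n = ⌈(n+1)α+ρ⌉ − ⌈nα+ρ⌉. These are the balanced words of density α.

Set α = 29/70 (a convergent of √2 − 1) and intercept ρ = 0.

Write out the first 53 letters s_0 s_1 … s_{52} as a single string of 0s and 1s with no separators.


10101001010010101001010010101001010010100101010010100

n=0: ⌈(1·29)/70⌉ − ⌈(0·29)/70⌉ = ⌈29/70⌉ − ⌈0/70⌉ = 1 − 0 = 1
n=1: ⌈(2·29)/70⌉ − ⌈(1·29)/70⌉ = ⌈58/70⌉ − ⌈29/70⌉ = 1 − 1 = 0
n=2: ⌈(3·29)/70⌉ − ⌈(2·29)/70⌉ = ⌈87/70⌉ − ⌈58/70⌉ = 2 − 1 = 1
n=3: ⌈(4·29)/70⌉ − ⌈(3·29)/70⌉ = ⌈116/70⌉ − ⌈87/70⌉ = 2 − 2 = 0
n=4: ⌈(5·29)/70⌉ − ⌈(4·29)/70⌉ = ⌈145/70⌉ − ⌈116/70⌉ = 3 − 2 = 1
n=5: ⌈(6·29)/70⌉ − ⌈(5·29)/70⌉ = ⌈174/70⌉ − ⌈145/70⌉ = 3 − 3 = 0
n=6: ⌈(7·29)/70⌉ − ⌈(6·29)/70⌉ = ⌈203/70⌉ − ⌈174/70⌉ = 3 − 3 = 0
n=7: ⌈(8·29)/70⌉ − ⌈(7·29)/70⌉ = ⌈232/70⌉ − ⌈203/70⌉ = 4 − 3 = 1
n=8: ⌈(9·29)/70⌉ − ⌈(8·29)/70⌉ = ⌈261/70⌉ − ⌈232/70⌉ = 4 − 4 = 0
n=9: ⌈(10·29)/70⌉ − ⌈(9·29)/70⌉ = ⌈290/70⌉ − ⌈261/70⌉ = 5 − 4 = 1
n=10: ⌈(11·29)/70⌉ − ⌈(10·29)/70⌉ = ⌈319/70⌉ − ⌈290/70⌉ = 5 − 5 = 0
n=11: ⌈(12·29)/70⌉ − ⌈(11·29)/70⌉ = ⌈348/70⌉ − ⌈319/70⌉ = 5 − 5 = 0
n=12: ⌈(13·29)/70⌉ − ⌈(12·29)/70⌉ = ⌈377/70⌉ − ⌈348/70⌉ = 6 − 5 = 1
n=13: ⌈(14·29)/70⌉ − ⌈(13·29)/70⌉ = ⌈406/70⌉ − ⌈377/70⌉ = 6 − 6 = 0
n=14: ⌈(15·29)/70⌉ − ⌈(14·29)/70⌉ = ⌈435/70⌉ − ⌈406/70⌉ = 7 − 6 = 1
n=15: ⌈(16·29)/70⌉ − ⌈(15·29)/70⌉ = ⌈464/70⌉ − ⌈435/70⌉ = 7 − 7 = 0
n=16: ⌈(17·29)/70⌉ − ⌈(16·29)/70⌉ = ⌈493/70⌉ − ⌈464/70⌉ = 8 − 7 = 1
n=17: ⌈(18·29)/70⌉ − ⌈(17·29)/70⌉ = ⌈522/70⌉ − ⌈493/70⌉ = 8 − 8 = 0
n=18: ⌈(19·29)/70⌉ − ⌈(18·29)/70⌉ = ⌈551/70⌉ − ⌈522/70⌉ = 8 − 8 = 0
n=19: ⌈(20·29)/70⌉ − ⌈(19·29)/70⌉ = ⌈580/70⌉ − ⌈551/70⌉ = 9 − 8 = 1
n=20: ⌈(21·29)/70⌉ − ⌈(20·29)/70⌉ = ⌈609/70⌉ − ⌈580/70⌉ = 9 − 9 = 0
n=21: ⌈(22·29)/70⌉ − ⌈(21·29)/70⌉ = ⌈638/70⌉ − ⌈609/70⌉ = 10 − 9 = 1
n=22: ⌈(23·29)/70⌉ − ⌈(22·29)/70⌉ = ⌈667/70⌉ − ⌈638/70⌉ = 10 − 10 = 0
n=23: ⌈(24·29)/70⌉ − ⌈(23·29)/70⌉ = ⌈696/70⌉ − ⌈667/70⌉ = 10 − 10 = 0
n=24: ⌈(25·29)/70⌉ − ⌈(24·29)/70⌉ = ⌈725/70⌉ − ⌈696/70⌉ = 11 − 10 = 1
n=25: ⌈(26·29)/70⌉ − ⌈(25·29)/70⌉ = ⌈754/70⌉ − ⌈725/70⌉ = 11 − 11 = 0
n=26: ⌈(27·29)/70⌉ − ⌈(26·29)/70⌉ = ⌈783/70⌉ − ⌈754/70⌉ = 12 − 11 = 1
n=27: ⌈(28·29)/70⌉ − ⌈(27·29)/70⌉ = ⌈812/70⌉ − ⌈783/70⌉ = 12 − 12 = 0
n=28: ⌈(29·29)/70⌉ − ⌈(28·29)/70⌉ = ⌈841/70⌉ − ⌈812/70⌉ = 13 − 12 = 1
n=29: ⌈(30·29)/70⌉ − ⌈(29·29)/70⌉ = ⌈870/70⌉ − ⌈841/70⌉ = 13 − 13 = 0
n=30: ⌈(31·29)/70⌉ − ⌈(30·29)/70⌉ = ⌈899/70⌉ − ⌈870/70⌉ = 13 − 13 = 0
n=31: ⌈(32·29)/70⌉ − ⌈(31·29)/70⌉ = ⌈928/70⌉ − ⌈899/70⌉ = 14 − 13 = 1
n=32: ⌈(33·29)/70⌉ − ⌈(32·29)/70⌉ = ⌈957/70⌉ − ⌈928/70⌉ = 14 − 14 = 0
n=33: ⌈(34·29)/70⌉ − ⌈(33·29)/70⌉ = ⌈986/70⌉ − ⌈957/70⌉ = 15 − 14 = 1
n=34: ⌈(35·29)/70⌉ − ⌈(34·29)/70⌉ = ⌈1015/70⌉ − ⌈986/70⌉ = 15 − 15 = 0
n=35: ⌈(36·29)/70⌉ − ⌈(35·29)/70⌉ = ⌈1044/70⌉ − ⌈1015/70⌉ = 15 − 15 = 0
n=36: ⌈(37·29)/70⌉ − ⌈(36·29)/70⌉ = ⌈1073/70⌉ − ⌈1044/70⌉ = 16 − 15 = 1
n=37: ⌈(38·29)/70⌉ − ⌈(37·29)/70⌉ = ⌈1102/70⌉ − ⌈1073/70⌉ = 16 − 16 = 0
n=38: ⌈(39·29)/70⌉ − ⌈(38·29)/70⌉ = ⌈1131/70⌉ − ⌈1102/70⌉ = 17 − 16 = 1
n=39: ⌈(40·29)/70⌉ − ⌈(39·29)/70⌉ = ⌈1160/70⌉ − ⌈1131/70⌉ = 17 − 17 = 0
n=40: ⌈(41·29)/70⌉ − ⌈(40·29)/70⌉ = ⌈1189/70⌉ − ⌈1160/70⌉ = 17 − 17 = 0
n=41: ⌈(42·29)/70⌉ − ⌈(41·29)/70⌉ = ⌈1218/70⌉ − ⌈1189/70⌉ = 18 − 17 = 1
n=42: ⌈(43·29)/70⌉ − ⌈(42·29)/70⌉ = ⌈1247/70⌉ − ⌈1218/70⌉ = 18 − 18 = 0
n=43: ⌈(44·29)/70⌉ − ⌈(43·29)/70⌉ = ⌈1276/70⌉ − ⌈1247/70⌉ = 19 − 18 = 1
n=44: ⌈(45·29)/70⌉ − ⌈(44·29)/70⌉ = ⌈1305/70⌉ − ⌈1276/70⌉ = 19 − 19 = 0
n=45: ⌈(46·29)/70⌉ − ⌈(45·29)/70⌉ = ⌈1334/70⌉ − ⌈1305/70⌉ = 20 − 19 = 1
n=46: ⌈(47·29)/70⌉ − ⌈(46·29)/70⌉ = ⌈1363/70⌉ − ⌈1334/70⌉ = 20 − 20 = 0
n=47: ⌈(48·29)/70⌉ − ⌈(47·29)/70⌉ = ⌈1392/70⌉ − ⌈1363/70⌉ = 20 − 20 = 0
n=48: ⌈(49·29)/70⌉ − ⌈(48·29)/70⌉ = ⌈1421/70⌉ − ⌈1392/70⌉ = 21 − 20 = 1
n=49: ⌈(50·29)/70⌉ − ⌈(49·29)/70⌉ = ⌈1450/70⌉ − ⌈1421/70⌉ = 21 − 21 = 0
n=50: ⌈(51·29)/70⌉ − ⌈(50·29)/70⌉ = ⌈1479/70⌉ − ⌈1450/70⌉ = 22 − 21 = 1
n=51: ⌈(52·29)/70⌉ − ⌈(51·29)/70⌉ = ⌈1508/70⌉ − ⌈1479/70⌉ = 22 − 22 = 0
n=52: ⌈(53·29)/70⌉ − ⌈(52·29)/70⌉ = ⌈1537/70⌉ − ⌈1508/70⌉ = 22 − 22 = 0


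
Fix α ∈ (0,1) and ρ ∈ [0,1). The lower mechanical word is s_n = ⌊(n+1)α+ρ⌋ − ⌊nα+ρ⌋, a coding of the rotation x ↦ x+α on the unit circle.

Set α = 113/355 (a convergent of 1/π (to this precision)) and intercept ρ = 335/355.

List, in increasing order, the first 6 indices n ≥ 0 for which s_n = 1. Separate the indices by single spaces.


0 3 6 9 12 15

n=0: ⌊448/355⌋−⌊335/355⌋ = 1−0 = 1  ← one
n=1: ⌊561/355⌋−⌊448/355⌋ = 1−1 = 0
n=2: ⌊674/355⌋−⌊561/355⌋ = 1−1 = 0
n=3: ⌊787/355⌋−⌊674/355⌋ = 2−1 = 1  ← one
n=4: ⌊900/355⌋−⌊787/355⌋ = 2−2 = 0
n=5: ⌊1013/355⌋−⌊900/355⌋ = 2−2 = 0
n=6: ⌊1126/355⌋−⌊1013/355⌋ = 3−2 = 1  ← one
n=7: ⌊1239/355⌋−⌊1126/355⌋ = 3−3 = 0
n=8: ⌊1352/355⌋−⌊1239/355⌋ = 3−3 = 0
n=9: ⌊1465/355⌋−⌊1352/355⌋ = 4−3 = 1  ← one
n=10: ⌊1578/355⌋−⌊1465/355⌋ = 4−4 = 0
n=11: ⌊1691/355⌋−⌊1578/355⌋ = 4−4 = 0
n=12: ⌊1804/355⌋−⌊1691/355⌋ = 5−4 = 1  ← one
n=13: ⌊1917/355⌋−⌊1804/355⌋ = 5−5 = 0
n=14: ⌊2030/355⌋−⌊1917/355⌋ = 5−5 = 0
n=15: ⌊2143/355⌋−⌊2030/355⌋ = 6−5 = 1  ← one
positions of the first 6 ones: 0 3 6 9 12 15


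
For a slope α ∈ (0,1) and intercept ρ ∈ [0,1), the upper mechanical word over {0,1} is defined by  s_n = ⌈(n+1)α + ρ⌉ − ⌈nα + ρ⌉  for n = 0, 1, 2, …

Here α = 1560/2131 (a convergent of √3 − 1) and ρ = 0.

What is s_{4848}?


(n+1)α + ρ = (4849·1560) / 2131 = 7564440/2131
nα + ρ     = (4848·1560) / 2131 = 7562880/2131
⌈7564440/2131⌉ = 3550,  ⌈7562880/2131⌉ = 3549
s_{4848} = 3550 − 3549 = 1

1


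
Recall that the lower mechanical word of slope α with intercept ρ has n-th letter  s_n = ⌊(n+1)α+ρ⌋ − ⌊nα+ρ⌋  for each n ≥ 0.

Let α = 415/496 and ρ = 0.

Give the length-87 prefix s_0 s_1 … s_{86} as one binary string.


n=0: ⌊(1·415)/496⌋ − ⌊(0·415)/496⌋ = ⌊415/496⌋ − ⌊0/496⌋ = 0 − 0 = 0
n=1: ⌊(2·415)/496⌋ − ⌊(1·415)/496⌋ = ⌊830/496⌋ − ⌊415/496⌋ = 1 − 0 = 1
n=2: ⌊(3·415)/496⌋ − ⌊(2·415)/496⌋ = ⌊1245/496⌋ − ⌊830/496⌋ = 2 − 1 = 1
n=3: ⌊(4·415)/496⌋ − ⌊(3·415)/496⌋ = ⌊1660/496⌋ − ⌊1245/496⌋ = 3 − 2 = 1
n=4: ⌊(5·415)/496⌋ − ⌊(4·415)/496⌋ = ⌊2075/496⌋ − ⌊1660/496⌋ = 4 − 3 = 1
n=5: ⌊(6·415)/496⌋ − ⌊(5·415)/496⌋ = ⌊2490/496⌋ − ⌊2075/496⌋ = 5 − 4 = 1
n=6: ⌊(7·415)/496⌋ − ⌊(6·415)/496⌋ = ⌊2905/496⌋ − ⌊2490/496⌋ = 5 − 5 = 0
n=7: ⌊(8·415)/496⌋ − ⌊(7·415)/496⌋ = ⌊3320/496⌋ − ⌊2905/496⌋ = 6 − 5 = 1
n=8: ⌊(9·415)/496⌋ − ⌊(8·415)/496⌋ = ⌊3735/496⌋ − ⌊3320/496⌋ = 7 − 6 = 1
n=9: ⌊(10·415)/496⌋ − ⌊(9·415)/496⌋ = ⌊4150/496⌋ − ⌊3735/496⌋ = 8 − 7 = 1
n=10: ⌊(11·415)/496⌋ − ⌊(10·415)/496⌋ = ⌊4565/496⌋ − ⌊4150/496⌋ = 9 − 8 = 1
n=11: ⌊(12·415)/496⌋ − ⌊(11·415)/496⌋ = ⌊4980/496⌋ − ⌊4565/496⌋ = 10 − 9 = 1
n=12: ⌊(13·415)/496⌋ − ⌊(12·415)/496⌋ = ⌊5395/496⌋ − ⌊4980/496⌋ = 10 − 10 = 0
n=13: ⌊(14·415)/496⌋ − ⌊(13·415)/496⌋ = ⌊5810/496⌋ − ⌊5395/496⌋ = 11 − 10 = 1
n=14: ⌊(15·415)/496⌋ − ⌊(14·415)/496⌋ = ⌊6225/496⌋ − ⌊5810/496⌋ = 12 − 11 = 1
n=15: ⌊(16·415)/496⌋ − ⌊(15·415)/496⌋ = ⌊6640/496⌋ − ⌊6225/496⌋ = 13 − 12 = 1
n=16: ⌊(17·415)/496⌋ − ⌊(16·415)/496⌋ = ⌊7055/496⌋ − ⌊6640/496⌋ = 14 − 13 = 1
n=17: ⌊(18·415)/496⌋ − ⌊(17·415)/496⌋ = ⌊7470/496⌋ − ⌊7055/496⌋ = 15 − 14 = 1
n=18: ⌊(19·415)/496⌋ − ⌊(18·415)/496⌋ = ⌊7885/496⌋ − ⌊7470/496⌋ = 15 − 15 = 0
n=19: ⌊(20·415)/496⌋ − ⌊(19·415)/496⌋ = ⌊8300/496⌋ − ⌊7885/496⌋ = 16 − 15 = 1
n=20: ⌊(21·415)/496⌋ − ⌊(20·415)/496⌋ = ⌊8715/496⌋ − ⌊8300/496⌋ = 17 − 16 = 1
n=21: ⌊(22·415)/496⌋ − ⌊(21·415)/496⌋ = ⌊9130/496⌋ − ⌊8715/496⌋ = 18 − 17 = 1
n=22: ⌊(23·415)/496⌋ − ⌊(22·415)/496⌋ = ⌊9545/496⌋ − ⌊9130/496⌋ = 19 − 18 = 1
n=23: ⌊(24·415)/496⌋ − ⌊(23·415)/496⌋ = ⌊9960/496⌋ − ⌊9545/496⌋ = 20 − 19 = 1
n=24: ⌊(25·415)/496⌋ − ⌊(24·415)/496⌋ = ⌊10375/496⌋ − ⌊9960/496⌋ = 20 − 20 = 0
n=25: ⌊(26·415)/496⌋ − ⌊(25·415)/496⌋ = ⌊10790/496⌋ − ⌊10375/496⌋ = 21 − 20 = 1
n=26: ⌊(27·415)/496⌋ − ⌊(26·415)/496⌋ = ⌊11205/496⌋ − ⌊10790/496⌋ = 22 − 21 = 1
n=27: ⌊(28·415)/496⌋ − ⌊(27·415)/496⌋ = ⌊11620/496⌋ − ⌊11205/496⌋ = 23 − 22 = 1
n=28: ⌊(29·415)/496⌋ − ⌊(28·415)/496⌋ = ⌊12035/496⌋ − ⌊11620/496⌋ = 24 − 23 = 1
n=29: ⌊(30·415)/496⌋ − ⌊(29·415)/496⌋ = ⌊12450/496⌋ − ⌊12035/496⌋ = 25 − 24 = 1
n=30: ⌊(31·415)/496⌋ − ⌊(30·415)/496⌋ = ⌊12865/496⌋ − ⌊12450/496⌋ = 25 − 25 = 0
n=31: ⌊(32·415)/496⌋ − ⌊(31·415)/496⌋ = ⌊13280/496⌋ − ⌊12865/496⌋ = 26 − 25 = 1
n=32: ⌊(33·415)/496⌋ − ⌊(32·415)/496⌋ = ⌊13695/496⌋ − ⌊13280/496⌋ = 27 − 26 = 1
n=33: ⌊(34·415)/496⌋ − ⌊(33·415)/496⌋ = ⌊14110/496⌋ − ⌊13695/496⌋ = 28 − 27 = 1
n=34: ⌊(35·415)/496⌋ − ⌊(34·415)/496⌋ = ⌊14525/496⌋ − ⌊14110/496⌋ = 29 − 28 = 1
n=35: ⌊(36·415)/496⌋ − ⌊(35·415)/496⌋ = ⌊14940/496⌋ − ⌊14525/496⌋ = 30 − 29 = 1
n=36: ⌊(37·415)/496⌋ − ⌊(36·415)/496⌋ = ⌊15355/496⌋ − ⌊14940/496⌋ = 30 − 30 = 0
n=37: ⌊(38·415)/496⌋ − ⌊(37·415)/496⌋ = ⌊15770/496⌋ − ⌊15355/496⌋ = 31 − 30 = 1
n=38: ⌊(39·415)/496⌋ − ⌊(38·415)/496⌋ = ⌊16185/496⌋ − ⌊15770/496⌋ = 32 − 31 = 1
n=39: ⌊(40·415)/496⌋ − ⌊(39·415)/496⌋ = ⌊16600/496⌋ − ⌊16185/496⌋ = 33 − 32 = 1
n=40: ⌊(41·415)/496⌋ − ⌊(40·415)/496⌋ = ⌊17015/496⌋ − ⌊16600/496⌋ = 34 − 33 = 1
n=41: ⌊(42·415)/496⌋ − ⌊(41·415)/496⌋ = ⌊17430/496⌋ − ⌊17015/496⌋ = 35 − 34 = 1
n=42: ⌊(43·415)/496⌋ − ⌊(42·415)/496⌋ = ⌊17845/496⌋ − ⌊17430/496⌋ = 35 − 35 = 0
n=43: ⌊(44·415)/496⌋ − ⌊(43·415)/496⌋ = ⌊18260/496⌋ − ⌊17845/496⌋ = 36 − 35 = 1
n=44: ⌊(45·415)/496⌋ − ⌊(44·415)/496⌋ = ⌊18675/496⌋ − ⌊18260/496⌋ = 37 − 36 = 1
n=45: ⌊(46·415)/496⌋ − ⌊(45·415)/496⌋ = ⌊19090/496⌋ − ⌊18675/496⌋ = 38 − 37 = 1
n=46: ⌊(47·415)/496⌋ − ⌊(46·415)/496⌋ = ⌊19505/496⌋ − ⌊19090/496⌋ = 39 − 38 = 1
n=47: ⌊(48·415)/496⌋ − ⌊(47·415)/496⌋ = ⌊19920/496⌋ − ⌊19505/496⌋ = 40 − 39 = 1
n=48: ⌊(49·415)/496⌋ − ⌊(48·415)/496⌋ = ⌊20335/496⌋ − ⌊19920/496⌋ = 40 − 40 = 0
n=49: ⌊(50·415)/496⌋ − ⌊(49·415)/496⌋ = ⌊20750/496⌋ − ⌊20335/496⌋ = 41 − 40 = 1
n=50: ⌊(51·415)/496⌋ − ⌊(50·415)/496⌋ = ⌊21165/496⌋ − ⌊20750/496⌋ = 42 − 41 = 1
n=51: ⌊(52·415)/496⌋ − ⌊(51·415)/496⌋ = ⌊21580/496⌋ − ⌊21165/496⌋ = 43 − 42 = 1
n=52: ⌊(53·415)/496⌋ − ⌊(52·415)/496⌋ = ⌊21995/496⌋ − ⌊21580/496⌋ = 44 − 43 = 1
n=53: ⌊(54·415)/496⌋ − ⌊(53·415)/496⌋ = ⌊22410/496⌋ − ⌊21995/496⌋ = 45 − 44 = 1
n=54: ⌊(55·415)/496⌋ − ⌊(54·415)/496⌋ = ⌊22825/496⌋ − ⌊22410/496⌋ = 46 − 45 = 1
n=55: ⌊(56·415)/496⌋ − ⌊(55·415)/496⌋ = ⌊23240/496⌋ − ⌊22825/496⌋ = 46 − 46 = 0
n=56: ⌊(57·415)/496⌋ − ⌊(56·415)/496⌋ = ⌊23655/496⌋ − ⌊23240/496⌋ = 47 − 46 = 1
n=57: ⌊(58·415)/496⌋ − ⌊(57·415)/496⌋ = ⌊24070/496⌋ − ⌊23655/496⌋ = 48 − 47 = 1
n=58: ⌊(59·415)/496⌋ − ⌊(58·415)/496⌋ = ⌊24485/496⌋ − ⌊24070/496⌋ = 49 − 48 = 1
n=59: ⌊(60·415)/496⌋ − ⌊(59·415)/496⌋ = ⌊24900/496⌋ − ⌊24485/496⌋ = 50 − 49 = 1
n=60: ⌊(61·415)/496⌋ − ⌊(60·415)/496⌋ = ⌊25315/496⌋ − ⌊24900/496⌋ = 51 − 50 = 1
n=61: ⌊(62·415)/496⌋ − ⌊(61·415)/496⌋ = ⌊25730/496⌋ − ⌊25315/496⌋ = 51 − 51 = 0
n=62: ⌊(63·415)/496⌋ − ⌊(62·415)/496⌋ = ⌊26145/496⌋ − ⌊25730/496⌋ = 52 − 51 = 1
n=63: ⌊(64·415)/496⌋ − ⌊(63·415)/496⌋ = ⌊26560/496⌋ − ⌊26145/496⌋ = 53 − 52 = 1
n=64: ⌊(65·415)/496⌋ − ⌊(64·415)/496⌋ = ⌊26975/496⌋ − ⌊26560/496⌋ = 54 − 53 = 1
n=65: ⌊(66·415)/496⌋ − ⌊(65·415)/496⌋ = ⌊27390/496⌋ − ⌊26975/496⌋ = 55 − 54 = 1
n=66: ⌊(67·415)/496⌋ − ⌊(66·415)/496⌋ = ⌊27805/496⌋ − ⌊27390/496⌋ = 56 − 55 = 1
n=67: ⌊(68·415)/496⌋ − ⌊(67·415)/496⌋ = ⌊28220/496⌋ − ⌊27805/496⌋ = 56 − 56 = 0
n=68: ⌊(69·415)/496⌋ − ⌊(68·415)/496⌋ = ⌊28635/496⌋ − ⌊28220/496⌋ = 57 − 56 = 1
n=69: ⌊(70·415)/496⌋ − ⌊(69·415)/496⌋ = ⌊29050/496⌋ − ⌊28635/496⌋ = 58 − 57 = 1
n=70: ⌊(71·415)/496⌋ − ⌊(70·415)/496⌋ = ⌊29465/496⌋ − ⌊29050/496⌋ = 59 − 58 = 1
n=71: ⌊(72·415)/496⌋ − ⌊(71·415)/496⌋ = ⌊29880/496⌋ − ⌊29465/496⌋ = 60 − 59 = 1
n=72: ⌊(73·415)/496⌋ − ⌊(72·415)/496⌋ = ⌊30295/496⌋ − ⌊29880/496⌋ = 61 − 60 = 1
n=73: ⌊(74·415)/496⌋ − ⌊(73·415)/496⌋ = ⌊30710/496⌋ − ⌊30295/496⌋ = 61 − 61 = 0
n=74: ⌊(75·415)/496⌋ − ⌊(74·415)/496⌋ = ⌊31125/496⌋ − ⌊30710/496⌋ = 62 − 61 = 1
n=75: ⌊(76·415)/496⌋ − ⌊(75·415)/496⌋ = ⌊31540/496⌋ − ⌊31125/496⌋ = 63 − 62 = 1
n=76: ⌊(77·415)/496⌋ − ⌊(76·415)/496⌋ = ⌊31955/496⌋ − ⌊31540/496⌋ = 64 − 63 = 1
n=77: ⌊(78·415)/496⌋ − ⌊(77·415)/496⌋ = ⌊32370/496⌋ − ⌊31955/496⌋ = 65 − 64 = 1
n=78: ⌊(79·415)/496⌋ − ⌊(78·415)/496⌋ = ⌊32785/496⌋ − ⌊32370/496⌋ = 66 − 65 = 1
n=79: ⌊(80·415)/496⌋ − ⌊(79·415)/496⌋ = ⌊33200/496⌋ − ⌊32785/496⌋ = 66 − 66 = 0
n=80: ⌊(81·415)/496⌋ − ⌊(80·415)/496⌋ = ⌊33615/496⌋ − ⌊33200/496⌋ = 67 − 66 = 1
n=81: ⌊(82·415)/496⌋ − ⌊(81·415)/496⌋ = ⌊34030/496⌋ − ⌊33615/496⌋ = 68 − 67 = 1
n=82: ⌊(83·415)/496⌋ − ⌊(82·415)/496⌋ = ⌊34445/496⌋ − ⌊34030/496⌋ = 69 − 68 = 1
n=83: ⌊(84·415)/496⌋ − ⌊(83·415)/496⌋ = ⌊34860/496⌋ − ⌊34445/496⌋ = 70 − 69 = 1
n=84: ⌊(85·415)/496⌋ − ⌊(84·415)/496⌋ = ⌊35275/496⌋ − ⌊34860/496⌋ = 71 − 70 = 1
n=85: ⌊(86·415)/496⌋ − ⌊(85·415)/496⌋ = ⌊35690/496⌋ − ⌊35275/496⌋ = 71 − 71 = 0
n=86: ⌊(87·415)/496⌋ − ⌊(86·415)/496⌋ = ⌊36105/496⌋ − ⌊35690/496⌋ = 72 − 71 = 1

011111011111011111011111011111011111011111011111011111101111101111101111101111101111101


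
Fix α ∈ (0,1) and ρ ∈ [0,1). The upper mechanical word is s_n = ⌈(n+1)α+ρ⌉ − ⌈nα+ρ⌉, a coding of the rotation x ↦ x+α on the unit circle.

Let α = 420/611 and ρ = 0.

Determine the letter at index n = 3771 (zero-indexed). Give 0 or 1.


0

(n+1)α + ρ = (3772·420) / 611 = 1584240/611
nα + ρ     = (3771·420) / 611 = 1583820/611
⌈1584240/611⌉ = 2593,  ⌈1583820/611⌉ = 2593
s_{3771} = 2593 − 2593 = 0


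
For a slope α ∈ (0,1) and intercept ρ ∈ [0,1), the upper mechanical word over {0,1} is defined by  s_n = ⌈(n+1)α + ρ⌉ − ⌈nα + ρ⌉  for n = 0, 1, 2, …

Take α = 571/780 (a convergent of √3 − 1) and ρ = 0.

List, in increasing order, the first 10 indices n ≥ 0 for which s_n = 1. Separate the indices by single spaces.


0 1 2 4 5 6 8 9 10 12

n=0: ⌈571/780⌉−⌈0/780⌉ = 1−0 = 1  ← one
n=1: ⌈1142/780⌉−⌈571/780⌉ = 2−1 = 1  ← one
n=2: ⌈1713/780⌉−⌈1142/780⌉ = 3−2 = 1  ← one
n=3: ⌈2284/780⌉−⌈1713/780⌉ = 3−3 = 0
n=4: ⌈2855/780⌉−⌈2284/780⌉ = 4−3 = 1  ← one
n=5: ⌈3426/780⌉−⌈2855/780⌉ = 5−4 = 1  ← one
n=6: ⌈3997/780⌉−⌈3426/780⌉ = 6−5 = 1  ← one
n=7: ⌈4568/780⌉−⌈3997/780⌉ = 6−6 = 0
n=8: ⌈5139/780⌉−⌈4568/780⌉ = 7−6 = 1  ← one
n=9: ⌈5710/780⌉−⌈5139/780⌉ = 8−7 = 1  ← one
n=10: ⌈6281/780⌉−⌈5710/780⌉ = 9−8 = 1  ← one
n=11: ⌈6852/780⌉−⌈6281/780⌉ = 9−9 = 0
n=12: ⌈7423/780⌉−⌈6852/780⌉ = 10−9 = 1  ← one
positions of the first 10 ones: 0 1 2 4 5 6 8 9 10 12


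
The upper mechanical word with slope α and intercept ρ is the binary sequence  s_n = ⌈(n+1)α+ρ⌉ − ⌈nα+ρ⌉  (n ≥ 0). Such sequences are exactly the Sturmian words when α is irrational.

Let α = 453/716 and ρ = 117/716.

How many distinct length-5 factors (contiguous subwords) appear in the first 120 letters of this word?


t_n = ⌈(n·453+117)/716⌉ for n = 0 … 120:
  n=0…9: ⌈117/716⌉=1 ⌈570/716⌉=1 ⌈1023/716⌉=2 ⌈1476/716⌉=3 ⌈1929/716⌉=3 ⌈2382/716⌉=4 ⌈2835/716⌉=4 ⌈3288/716⌉=5 ⌈3741/716⌉=6 ⌈4194/716⌉=6
  n=10…19: ⌈4647/716⌉=7 ⌈5100/716⌉=8 ⌈5553/716⌉=8 ⌈6006/716⌉=9 ⌈6459/716⌉=10 ⌈6912/716⌉=10 ⌈7365/716⌉=11 ⌈7818/716⌉=11 ⌈8271/716⌉=12 ⌈8724/716⌉=13
  n=20…29: ⌈9177/716⌉=13 ⌈9630/716⌉=14 ⌈10083/716⌉=15 ⌈10536/716⌉=15 ⌈10989/716⌉=16 ⌈11442/716⌉=16 ⌈11895/716⌉=17 ⌈12348/716⌉=18 ⌈12801/716⌉=18 ⌈13254/716⌉=19
  n=30…39: ⌈13707/716⌉=20 ⌈14160/716⌉=20 ⌈14613/716⌉=21 ⌈15066/716⌉=22 ⌈15519/716⌉=22 ⌈15972/716⌉=23 ⌈16425/716⌉=23 ⌈16878/716⌉=24 ⌈17331/716⌉=25 ⌈17784/716⌉=25
  n=40…49: ⌈18237/716⌉=26 ⌈18690/716⌉=27 ⌈19143/716⌉=27 ⌈19596/716⌉=28 ⌈20049/716⌉=29 ⌈20502/716⌉=29 ⌈20955/716⌉=30 ⌈21408/716⌉=30 ⌈21861/716⌉=31 ⌈22314/716⌉=32
  n=50…59: ⌈22767/716⌉=32 ⌈23220/716⌉=33 ⌈23673/716⌉=34 ⌈24126/716⌉=34 ⌈24579/716⌉=35 ⌈25032/716⌉=35 ⌈25485/716⌉=36 ⌈25938/716⌉=37 ⌈26391/716⌉=37 ⌈26844/716⌉=38
  n=60…69: ⌈27297/716⌉=39 ⌈27750/716⌉=39 ⌈28203/716⌉=40 ⌈28656/716⌉=41 ⌈29109/716⌉=41 ⌈29562/716⌉=42 ⌈30015/716⌉=42 ⌈30468/716⌉=43 ⌈30921/716⌉=44 ⌈31374/716⌉=44
  n=70…79: ⌈31827/716⌉=45 ⌈32280/716⌉=46 ⌈32733/716⌉=46 ⌈33186/716⌉=47 ⌈33639/716⌉=47 ⌈34092/716⌉=48 ⌈34545/716⌉=49 ⌈34998/716⌉=49 ⌈35451/716⌉=50 ⌈35904/716⌉=51
  n=80…89: ⌈36357/716⌉=51 ⌈36810/716⌉=52 ⌈37263/716⌉=53 ⌈37716/716⌉=53 ⌈38169/716⌉=54 ⌈38622/716⌉=54 ⌈39075/716⌉=55 ⌈39528/716⌉=56 ⌈39981/716⌉=56 ⌈40434/716⌉=57
  n=90…99: ⌈40887/716⌉=58 ⌈41340/716⌉=58 ⌈41793/716⌉=59 ⌈42246/716⌉=60 ⌈42699/716⌉=60 ⌈43152/716⌉=61 ⌈43605/716⌉=61 ⌈44058/716⌉=62 ⌈44511/716⌉=63 ⌈44964/716⌉=63
  n=100…109: ⌈45417/716⌉=64 ⌈45870/716⌉=65 ⌈46323/716⌉=65 ⌈46776/716⌉=66 ⌈47229/716⌉=66 ⌈47682/716⌉=67 ⌈48135/716⌉=68 ⌈48588/716⌉=68 ⌈49041/716⌉=69 ⌈49494/716⌉=70
  n=110…119: ⌈49947/716⌉=70 ⌈50400/716⌉=71 ⌈50853/716⌉=72 ⌈51306/716⌉=72 ⌈51759/716⌉=73 ⌈52212/716⌉=73 ⌈52665/716⌉=74 ⌈53118/716⌉=75 ⌈53571/716⌉=75 ⌈54024/716⌉=76
  n=120: ⌈54477/716⌉=77
s_n = t_(n+1) − t_n for n = 0 … 119 gives
prefix = 011010110110110101101101011011011010110110110101101101011011011010110110101101101101011011011010110110101101101101011011
slide a length-5 window over [0..4] … [115..119] (116 windows); first occurrence of each distinct factor:
  [  0..  4] 01101
  [  1..  5] 11010
  [  2..  6] 10101
  [  3..  7] 01011
  [  4..  8] 10110
  [  6.. 10] 11011
  (the other 110 windows repeat one of these)
distinct factors: {01011, 01101, 10101, 10110, 11010, 11011}
count = 6  (Sturmian bound for length 5 is 6)

6


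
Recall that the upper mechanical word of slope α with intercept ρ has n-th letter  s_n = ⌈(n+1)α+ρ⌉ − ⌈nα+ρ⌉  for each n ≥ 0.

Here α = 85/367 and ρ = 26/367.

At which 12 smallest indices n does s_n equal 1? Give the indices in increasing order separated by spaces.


n=0: ⌈111/367⌉−⌈26/367⌉ = 1−1 = 0
n=1: ⌈196/367⌉−⌈111/367⌉ = 1−1 = 0
n=2: ⌈281/367⌉−⌈196/367⌉ = 1−1 = 0
n=3: ⌈366/367⌉−⌈281/367⌉ = 1−1 = 0
n=4: ⌈451/367⌉−⌈366/367⌉ = 2−1 = 1  ← one
n=5: ⌈536/367⌉−⌈451/367⌉ = 2−2 = 0
n=6: ⌈621/367⌉−⌈536/367⌉ = 2−2 = 0
n=7: ⌈706/367⌉−⌈621/367⌉ = 2−2 = 0
n=8: ⌈791/367⌉−⌈706/367⌉ = 3−2 = 1  ← one
n=9: ⌈876/367⌉−⌈791/367⌉ = 3−3 = 0
n=10: ⌈961/367⌉−⌈876/367⌉ = 3−3 = 0
n=11: ⌈1046/367⌉−⌈961/367⌉ = 3−3 = 0
n=12: ⌈1131/367⌉−⌈1046/367⌉ = 4−3 = 1  ← one
n=13: ⌈1216/367⌉−⌈1131/367⌉ = 4−4 = 0
n=14: ⌈1301/367⌉−⌈1216/367⌉ = 4−4 = 0
n=15: ⌈1386/367⌉−⌈1301/367⌉ = 4−4 = 0
n=16: ⌈1471/367⌉−⌈1386/367⌉ = 5−4 = 1  ← one
n=17: ⌈1556/367⌉−⌈1471/367⌉ = 5−5 = 0
n=18: ⌈1641/367⌉−⌈1556/367⌉ = 5−5 = 0
n=19: ⌈1726/367⌉−⌈1641/367⌉ = 5−5 = 0
n=20: ⌈1811/367⌉−⌈1726/367⌉ = 5−5 = 0
n=21: ⌈1896/367⌉−⌈1811/367⌉ = 6−5 = 1  ← one
n=22: ⌈1981/367⌉−⌈1896/367⌉ = 6−6 = 0
n=23: ⌈2066/367⌉−⌈1981/367⌉ = 6−6 = 0
n=24: ⌈2151/367⌉−⌈2066/367⌉ = 6−6 = 0
n=25: ⌈2236/367⌉−⌈2151/367⌉ = 7−6 = 1  ← one
n=26: ⌈2321/367⌉−⌈2236/367⌉ = 7−7 = 0
n=27: ⌈2406/367⌉−⌈2321/367⌉ = 7−7 = 0
n=28: ⌈2491/367⌉−⌈2406/367⌉ = 7−7 = 0
n=29: ⌈2576/367⌉−⌈2491/367⌉ = 8−7 = 1  ← one
n=30: ⌈2661/367⌉−⌈2576/367⌉ = 8−8 = 0
n=31: ⌈2746/367⌉−⌈2661/367⌉ = 8−8 = 0
n=32: ⌈2831/367⌉−⌈2746/367⌉ = 8−8 = 0
n=33: ⌈2916/367⌉−⌈2831/367⌉ = 8−8 = 0
n=34: ⌈3001/367⌉−⌈2916/367⌉ = 9−8 = 1  ← one
n=35: ⌈3086/367⌉−⌈3001/367⌉ = 9−9 = 0
n=36: ⌈3171/367⌉−⌈3086/367⌉ = 9−9 = 0
n=37: ⌈3256/367⌉−⌈3171/367⌉ = 9−9 = 0
n=38: ⌈3341/367⌉−⌈3256/367⌉ = 10−9 = 1  ← one
n=39: ⌈3426/367⌉−⌈3341/367⌉ = 10−10 = 0
n=40: ⌈3511/367⌉−⌈3426/367⌉ = 10−10 = 0
n=41: ⌈3596/367⌉−⌈3511/367⌉ = 10−10 = 0
n=42: ⌈3681/367⌉−⌈3596/367⌉ = 11−10 = 1  ← one
n=43: ⌈3766/367⌉−⌈3681/367⌉ = 11−11 = 0
n=44: ⌈3851/367⌉−⌈3766/367⌉ = 11−11 = 0
n=45: ⌈3936/367⌉−⌈3851/367⌉ = 11−11 = 0
n=46: ⌈4021/367⌉−⌈3936/367⌉ = 11−11 = 0
n=47: ⌈4106/367⌉−⌈4021/367⌉ = 12−11 = 1  ← one
n=48: ⌈4191/367⌉−⌈4106/367⌉ = 12−12 = 0
n=49: ⌈4276/367⌉−⌈4191/367⌉ = 12−12 = 0
n=50: ⌈4361/367⌉−⌈4276/367⌉ = 12−12 = 0
n=51: ⌈4446/367⌉−⌈4361/367⌉ = 13−12 = 1  ← one
positions of the first 12 ones: 4 8 12 16 21 25 29 34 38 42 47 51

4 8 12 16 21 25 29 34 38 42 47 51


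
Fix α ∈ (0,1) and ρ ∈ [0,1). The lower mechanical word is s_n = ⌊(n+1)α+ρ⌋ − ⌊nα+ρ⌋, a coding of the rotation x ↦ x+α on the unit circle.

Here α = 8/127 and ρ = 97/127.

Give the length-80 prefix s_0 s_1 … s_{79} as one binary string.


n=0: ⌊(1·8+97)/127⌋ − ⌊(0·8+97)/127⌋ = ⌊105/127⌋ − ⌊97/127⌋ = 0 − 0 = 0
n=1: ⌊(2·8+97)/127⌋ − ⌊(1·8+97)/127⌋ = ⌊113/127⌋ − ⌊105/127⌋ = 0 − 0 = 0
n=2: ⌊(3·8+97)/127⌋ − ⌊(2·8+97)/127⌋ = ⌊121/127⌋ − ⌊113/127⌋ = 0 − 0 = 0
n=3: ⌊(4·8+97)/127⌋ − ⌊(3·8+97)/127⌋ = ⌊129/127⌋ − ⌊121/127⌋ = 1 − 0 = 1
n=4: ⌊(5·8+97)/127⌋ − ⌊(4·8+97)/127⌋ = ⌊137/127⌋ − ⌊129/127⌋ = 1 − 1 = 0
n=5: ⌊(6·8+97)/127⌋ − ⌊(5·8+97)/127⌋ = ⌊145/127⌋ − ⌊137/127⌋ = 1 − 1 = 0
n=6: ⌊(7·8+97)/127⌋ − ⌊(6·8+97)/127⌋ = ⌊153/127⌋ − ⌊145/127⌋ = 1 − 1 = 0
n=7: ⌊(8·8+97)/127⌋ − ⌊(7·8+97)/127⌋ = ⌊161/127⌋ − ⌊153/127⌋ = 1 − 1 = 0
n=8: ⌊(9·8+97)/127⌋ − ⌊(8·8+97)/127⌋ = ⌊169/127⌋ − ⌊161/127⌋ = 1 − 1 = 0
n=9: ⌊(10·8+97)/127⌋ − ⌊(9·8+97)/127⌋ = ⌊177/127⌋ − ⌊169/127⌋ = 1 − 1 = 0
n=10: ⌊(11·8+97)/127⌋ − ⌊(10·8+97)/127⌋ = ⌊185/127⌋ − ⌊177/127⌋ = 1 − 1 = 0
n=11: ⌊(12·8+97)/127⌋ − ⌊(11·8+97)/127⌋ = ⌊193/127⌋ − ⌊185/127⌋ = 1 − 1 = 0
n=12: ⌊(13·8+97)/127⌋ − ⌊(12·8+97)/127⌋ = ⌊201/127⌋ − ⌊193/127⌋ = 1 − 1 = 0
n=13: ⌊(14·8+97)/127⌋ − ⌊(13·8+97)/127⌋ = ⌊209/127⌋ − ⌊201/127⌋ = 1 − 1 = 0
n=14: ⌊(15·8+97)/127⌋ − ⌊(14·8+97)/127⌋ = ⌊217/127⌋ − ⌊209/127⌋ = 1 − 1 = 0
n=15: ⌊(16·8+97)/127⌋ − ⌊(15·8+97)/127⌋ = ⌊225/127⌋ − ⌊217/127⌋ = 1 − 1 = 0
n=16: ⌊(17·8+97)/127⌋ − ⌊(16·8+97)/127⌋ = ⌊233/127⌋ − ⌊225/127⌋ = 1 − 1 = 0
n=17: ⌊(18·8+97)/127⌋ − ⌊(17·8+97)/127⌋ = ⌊241/127⌋ − ⌊233/127⌋ = 1 − 1 = 0
n=18: ⌊(19·8+97)/127⌋ − ⌊(18·8+97)/127⌋ = ⌊249/127⌋ − ⌊241/127⌋ = 1 − 1 = 0
n=19: ⌊(20·8+97)/127⌋ − ⌊(19·8+97)/127⌋ = ⌊257/127⌋ − ⌊249/127⌋ = 2 − 1 = 1
n=20: ⌊(21·8+97)/127⌋ − ⌊(20·8+97)/127⌋ = ⌊265/127⌋ − ⌊257/127⌋ = 2 − 2 = 0
n=21: ⌊(22·8+97)/127⌋ − ⌊(21·8+97)/127⌋ = ⌊273/127⌋ − ⌊265/127⌋ = 2 − 2 = 0
n=22: ⌊(23·8+97)/127⌋ − ⌊(22·8+97)/127⌋ = ⌊281/127⌋ − ⌊273/127⌋ = 2 − 2 = 0
n=23: ⌊(24·8+97)/127⌋ − ⌊(23·8+97)/127⌋ = ⌊289/127⌋ − ⌊281/127⌋ = 2 − 2 = 0
n=24: ⌊(25·8+97)/127⌋ − ⌊(24·8+97)/127⌋ = ⌊297/127⌋ − ⌊289/127⌋ = 2 − 2 = 0
n=25: ⌊(26·8+97)/127⌋ − ⌊(25·8+97)/127⌋ = ⌊305/127⌋ − ⌊297/127⌋ = 2 − 2 = 0
n=26: ⌊(27·8+97)/127⌋ − ⌊(26·8+97)/127⌋ = ⌊313/127⌋ − ⌊305/127⌋ = 2 − 2 = 0
n=27: ⌊(28·8+97)/127⌋ − ⌊(27·8+97)/127⌋ = ⌊321/127⌋ − ⌊313/127⌋ = 2 − 2 = 0
n=28: ⌊(29·8+97)/127⌋ − ⌊(28·8+97)/127⌋ = ⌊329/127⌋ − ⌊321/127⌋ = 2 − 2 = 0
n=29: ⌊(30·8+97)/127⌋ − ⌊(29·8+97)/127⌋ = ⌊337/127⌋ − ⌊329/127⌋ = 2 − 2 = 0
n=30: ⌊(31·8+97)/127⌋ − ⌊(30·8+97)/127⌋ = ⌊345/127⌋ − ⌊337/127⌋ = 2 − 2 = 0
n=31: ⌊(32·8+97)/127⌋ − ⌊(31·8+97)/127⌋ = ⌊353/127⌋ − ⌊345/127⌋ = 2 − 2 = 0
n=32: ⌊(33·8+97)/127⌋ − ⌊(32·8+97)/127⌋ = ⌊361/127⌋ − ⌊353/127⌋ = 2 − 2 = 0
n=33: ⌊(34·8+97)/127⌋ − ⌊(33·8+97)/127⌋ = ⌊369/127⌋ − ⌊361/127⌋ = 2 − 2 = 0
n=34: ⌊(35·8+97)/127⌋ − ⌊(34·8+97)/127⌋ = ⌊377/127⌋ − ⌊369/127⌋ = 2 − 2 = 0
n=35: ⌊(36·8+97)/127⌋ − ⌊(35·8+97)/127⌋ = ⌊385/127⌋ − ⌊377/127⌋ = 3 − 2 = 1
n=36: ⌊(37·8+97)/127⌋ − ⌊(36·8+97)/127⌋ = ⌊393/127⌋ − ⌊385/127⌋ = 3 − 3 = 0
n=37: ⌊(38·8+97)/127⌋ − ⌊(37·8+97)/127⌋ = ⌊401/127⌋ − ⌊393/127⌋ = 3 − 3 = 0
n=38: ⌊(39·8+97)/127⌋ − ⌊(38·8+97)/127⌋ = ⌊409/127⌋ − ⌊401/127⌋ = 3 − 3 = 0
n=39: ⌊(40·8+97)/127⌋ − ⌊(39·8+97)/127⌋ = ⌊417/127⌋ − ⌊409/127⌋ = 3 − 3 = 0
n=40: ⌊(41·8+97)/127⌋ − ⌊(40·8+97)/127⌋ = ⌊425/127⌋ − ⌊417/127⌋ = 3 − 3 = 0
n=41: ⌊(42·8+97)/127⌋ − ⌊(41·8+97)/127⌋ = ⌊433/127⌋ − ⌊425/127⌋ = 3 − 3 = 0
n=42: ⌊(43·8+97)/127⌋ − ⌊(42·8+97)/127⌋ = ⌊441/127⌋ − ⌊433/127⌋ = 3 − 3 = 0
n=43: ⌊(44·8+97)/127⌋ − ⌊(43·8+97)/127⌋ = ⌊449/127⌋ − ⌊441/127⌋ = 3 − 3 = 0
n=44: ⌊(45·8+97)/127⌋ − ⌊(44·8+97)/127⌋ = ⌊457/127⌋ − ⌊449/127⌋ = 3 − 3 = 0
n=45: ⌊(46·8+97)/127⌋ − ⌊(45·8+97)/127⌋ = ⌊465/127⌋ − ⌊457/127⌋ = 3 − 3 = 0
n=46: ⌊(47·8+97)/127⌋ − ⌊(46·8+97)/127⌋ = ⌊473/127⌋ − ⌊465/127⌋ = 3 − 3 = 0
n=47: ⌊(48·8+97)/127⌋ − ⌊(47·8+97)/127⌋ = ⌊481/127⌋ − ⌊473/127⌋ = 3 − 3 = 0
n=48: ⌊(49·8+97)/127⌋ − ⌊(48·8+97)/127⌋ = ⌊489/127⌋ − ⌊481/127⌋ = 3 − 3 = 0
n=49: ⌊(50·8+97)/127⌋ − ⌊(49·8+97)/127⌋ = ⌊497/127⌋ − ⌊489/127⌋ = 3 − 3 = 0
n=50: ⌊(51·8+97)/127⌋ − ⌊(50·8+97)/127⌋ = ⌊505/127⌋ − ⌊497/127⌋ = 3 − 3 = 0
n=51: ⌊(52·8+97)/127⌋ − ⌊(51·8+97)/127⌋ = ⌊513/127⌋ − ⌊505/127⌋ = 4 − 3 = 1
n=52: ⌊(53·8+97)/127⌋ − ⌊(52·8+97)/127⌋ = ⌊521/127⌋ − ⌊513/127⌋ = 4 − 4 = 0
n=53: ⌊(54·8+97)/127⌋ − ⌊(53·8+97)/127⌋ = ⌊529/127⌋ − ⌊521/127⌋ = 4 − 4 = 0
n=54: ⌊(55·8+97)/127⌋ − ⌊(54·8+97)/127⌋ = ⌊537/127⌋ − ⌊529/127⌋ = 4 − 4 = 0
n=55: ⌊(56·8+97)/127⌋ − ⌊(55·8+97)/127⌋ = ⌊545/127⌋ − ⌊537/127⌋ = 4 − 4 = 0
n=56: ⌊(57·8+97)/127⌋ − ⌊(56·8+97)/127⌋ = ⌊553/127⌋ − ⌊545/127⌋ = 4 − 4 = 0
n=57: ⌊(58·8+97)/127⌋ − ⌊(57·8+97)/127⌋ = ⌊561/127⌋ − ⌊553/127⌋ = 4 − 4 = 0
n=58: ⌊(59·8+97)/127⌋ − ⌊(58·8+97)/127⌋ = ⌊569/127⌋ − ⌊561/127⌋ = 4 − 4 = 0
n=59: ⌊(60·8+97)/127⌋ − ⌊(59·8+97)/127⌋ = ⌊577/127⌋ − ⌊569/127⌋ = 4 − 4 = 0
n=60: ⌊(61·8+97)/127⌋ − ⌊(60·8+97)/127⌋ = ⌊585/127⌋ − ⌊577/127⌋ = 4 − 4 = 0
n=61: ⌊(62·8+97)/127⌋ − ⌊(61·8+97)/127⌋ = ⌊593/127⌋ − ⌊585/127⌋ = 4 − 4 = 0
n=62: ⌊(63·8+97)/127⌋ − ⌊(62·8+97)/127⌋ = ⌊601/127⌋ − ⌊593/127⌋ = 4 − 4 = 0
n=63: ⌊(64·8+97)/127⌋ − ⌊(63·8+97)/127⌋ = ⌊609/127⌋ − ⌊601/127⌋ = 4 − 4 = 0
n=64: ⌊(65·8+97)/127⌋ − ⌊(64·8+97)/127⌋ = ⌊617/127⌋ − ⌊609/127⌋ = 4 − 4 = 0
n=65: ⌊(66·8+97)/127⌋ − ⌊(65·8+97)/127⌋ = ⌊625/127⌋ − ⌊617/127⌋ = 4 − 4 = 0
n=66: ⌊(67·8+97)/127⌋ − ⌊(66·8+97)/127⌋ = ⌊633/127⌋ − ⌊625/127⌋ = 4 − 4 = 0
n=67: ⌊(68·8+97)/127⌋ − ⌊(67·8+97)/127⌋ = ⌊641/127⌋ − ⌊633/127⌋ = 5 − 4 = 1
n=68: ⌊(69·8+97)/127⌋ − ⌊(68·8+97)/127⌋ = ⌊649/127⌋ − ⌊641/127⌋ = 5 − 5 = 0
n=69: ⌊(70·8+97)/127⌋ − ⌊(69·8+97)/127⌋ = ⌊657/127⌋ − ⌊649/127⌋ = 5 − 5 = 0
n=70: ⌊(71·8+97)/127⌋ − ⌊(70·8+97)/127⌋ = ⌊665/127⌋ − ⌊657/127⌋ = 5 − 5 = 0
n=71: ⌊(72·8+97)/127⌋ − ⌊(71·8+97)/127⌋ = ⌊673/127⌋ − ⌊665/127⌋ = 5 − 5 = 0
n=72: ⌊(73·8+97)/127⌋ − ⌊(72·8+97)/127⌋ = ⌊681/127⌋ − ⌊673/127⌋ = 5 − 5 = 0
n=73: ⌊(74·8+97)/127⌋ − ⌊(73·8+97)/127⌋ = ⌊689/127⌋ − ⌊681/127⌋ = 5 − 5 = 0
n=74: ⌊(75·8+97)/127⌋ − ⌊(74·8+97)/127⌋ = ⌊697/127⌋ − ⌊689/127⌋ = 5 − 5 = 0
n=75: ⌊(76·8+97)/127⌋ − ⌊(75·8+97)/127⌋ = ⌊705/127⌋ − ⌊697/127⌋ = 5 − 5 = 0
n=76: ⌊(77·8+97)/127⌋ − ⌊(76·8+97)/127⌋ = ⌊713/127⌋ − ⌊705/127⌋ = 5 − 5 = 0
n=77: ⌊(78·8+97)/127⌋ − ⌊(77·8+97)/127⌋ = ⌊721/127⌋ − ⌊713/127⌋ = 5 − 5 = 0
n=78: ⌊(79·8+97)/127⌋ − ⌊(78·8+97)/127⌋ = ⌊729/127⌋ − ⌊721/127⌋ = 5 − 5 = 0
n=79: ⌊(80·8+97)/127⌋ − ⌊(79·8+97)/127⌋ = ⌊737/127⌋ − ⌊729/127⌋ = 5 − 5 = 0

00010000000000000001000000000000000100000000000000010000000000000001000000000000
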